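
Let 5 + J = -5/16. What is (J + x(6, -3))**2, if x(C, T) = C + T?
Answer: 1369/256 ≈ 5.3477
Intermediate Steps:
J = -85/16 (J = -5 - 5/16 = -85/16 ≈ -5.3125)
(J + x(6, -3))**2 = (-85/16 + (6 - 3))**2 = (-85/16 + 3)**2 = (-37/16)**2 = 1369/256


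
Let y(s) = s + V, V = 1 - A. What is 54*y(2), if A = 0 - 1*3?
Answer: 324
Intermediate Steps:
A = -3 (A = 0 - 3 = -3)
V = 4 (V = 1 - 1*(-3) = 1 + 3 = 4)
y(s) = 4 + s (y(s) = s + 4 = 4 + s)
54*y(2) = 54*(4 + 2) = 54*6 = 324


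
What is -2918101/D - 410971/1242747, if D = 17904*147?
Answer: -5284052645/3670898896 ≈ -1.4394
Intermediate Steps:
D = 2631888
-2918101/D - 410971/1242747 = -2918101/2631888 - 410971/1242747 = -2918101*1/2631888 - 410971*1/1242747 = -2918101/2631888 - 37361/112977 = -5284052645/3670898896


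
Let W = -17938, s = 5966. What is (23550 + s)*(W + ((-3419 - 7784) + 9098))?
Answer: -591589188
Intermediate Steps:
(23550 + s)*(W + ((-3419 - 7784) + 9098)) = (23550 + 5966)*(-17938 + ((-3419 - 7784) + 9098)) = 29516*(-17938 + (-11203 + 9098)) = 29516*(-17938 - 2105) = 29516*(-20043) = -591589188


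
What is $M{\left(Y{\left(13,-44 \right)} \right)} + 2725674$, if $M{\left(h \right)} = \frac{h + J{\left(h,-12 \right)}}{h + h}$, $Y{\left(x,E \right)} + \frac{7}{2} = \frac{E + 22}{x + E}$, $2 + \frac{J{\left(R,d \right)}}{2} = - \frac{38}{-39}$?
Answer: $\frac{36780256663}{13494} \approx 2.7257 \cdot 10^{6}$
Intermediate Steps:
$J{\left(R,d \right)} = - \frac{80}{39}$ ($J{\left(R,d \right)} = -4 + 2 \left(- \frac{38}{-39}\right) = -4 + 2 \left(\left(-38\right) \left(- \frac{1}{39}\right)\right) = -4 + 2 \cdot \frac{38}{39} = -4 + \frac{76}{39} = - \frac{80}{39}$)
$Y{\left(x,E \right)} = - \frac{7}{2} + \frac{22 + E}{E + x}$ ($Y{\left(x,E \right)} = - \frac{7}{2} + \frac{E + 22}{x + E} = - \frac{7}{2} + \frac{22 + E}{E + x}$)
$M{\left(h \right)} = \frac{- \frac{80}{39} + h}{2 h}$ ($M{\left(h \right)} = \frac{h - \frac{80}{39}}{h + h} = \frac{- \frac{80}{39} + h}{2 h}$)
$M{\left(Y{\left(13,-44 \right)} \right)} + 2725674 = \frac{-80 + 39 \frac{44 - 91 - -220}{2 \left(-44 + 13\right)}}{78 \frac{44 - 91 - -220}{2 \left(-44 + 13\right)}} + 2725674 = \frac{-80 + 39 \frac{44 - 91 + 220}{2 \left(-31\right)}}{78 \frac{44 - 91 + 220}{2 \left(-31\right)}} + 2725674 = \frac{-80 + 39 \cdot \frac{1}{2} \left(- \frac{1}{31}\right) 173}{78 \cdot \frac{1}{2} \left(- \frac{1}{31}\right) 173} + 2725674 = \frac{-80 + 39 \left(- \frac{173}{62}\right)}{78 \left(- \frac{173}{62}\right)} + 2725674 = \frac{1}{78} \left(- \frac{62}{173}\right) \left(-80 - \frac{6747}{62}\right) + 2725674 = \frac{1}{78} \left(- \frac{62}{173}\right) \left(- \frac{11707}{62}\right) + 2725674 = \frac{11707}{13494} + 2725674 = \frac{36780256663}{13494}$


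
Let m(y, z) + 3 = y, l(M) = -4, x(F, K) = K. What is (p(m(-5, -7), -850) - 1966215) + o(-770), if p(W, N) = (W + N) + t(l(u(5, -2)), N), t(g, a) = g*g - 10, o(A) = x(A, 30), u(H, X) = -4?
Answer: -1967037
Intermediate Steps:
o(A) = 30
t(g, a) = -10 + g² (t(g, a) = g² - 10 = -10 + g²)
m(y, z) = -3 + y
p(W, N) = 6 + N + W (p(W, N) = (W + N) + (-10 + (-4)²) = (N + W) + (-10 + 16) = (N + W) + 6 = 6 + N + W)
(p(m(-5, -7), -850) - 1966215) + o(-770) = ((6 - 850 + (-3 - 5)) - 1966215) + 30 = ((6 - 850 - 8) - 1966215) + 30 = (-852 - 1966215) + 30 = -1967067 + 30 = -1967037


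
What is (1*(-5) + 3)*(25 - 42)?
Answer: 34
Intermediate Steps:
(1*(-5) + 3)*(25 - 42) = (-5 + 3)*(-17) = -2*(-17) = 34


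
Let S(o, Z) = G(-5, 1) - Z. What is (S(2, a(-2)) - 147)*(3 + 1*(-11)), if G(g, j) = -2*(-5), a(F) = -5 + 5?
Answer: 1096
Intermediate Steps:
a(F) = 0
G(g, j) = 10
S(o, Z) = 10 - Z
(S(2, a(-2)) - 147)*(3 + 1*(-11)) = ((10 - 1*0) - 147)*(3 + 1*(-11)) = ((10 + 0) - 147)*(3 - 11) = (10 - 147)*(-8) = -137*(-8) = 1096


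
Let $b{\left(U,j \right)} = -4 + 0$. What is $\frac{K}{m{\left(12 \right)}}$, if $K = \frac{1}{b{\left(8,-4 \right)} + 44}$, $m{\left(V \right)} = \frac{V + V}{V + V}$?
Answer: $\frac{1}{40} \approx 0.025$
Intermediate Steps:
$b{\left(U,j \right)} = -4$
$m{\left(V \right)} = 1$ ($m{\left(V \right)} = \frac{2 V}{2 V} = 2 V \frac{1}{2 V} = 1$)
$K = \frac{1}{40}$ ($K = \frac{1}{-4 + 44} = \frac{1}{40} \approx 0.025$)
$\frac{K}{m{\left(12 \right)}} = \frac{1}{40 \cdot 1} = \frac{1}{40} \cdot 1 = \frac{1}{40}$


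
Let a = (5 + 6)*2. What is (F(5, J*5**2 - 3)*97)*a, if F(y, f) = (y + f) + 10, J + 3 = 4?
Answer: 78958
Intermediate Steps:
J = 1 (J = -3 + 4 = 1)
F(y, f) = 10 + f + y (F(y, f) = (f + y) + 10 = 10 + f + y)
a = 22 (a = 11*2 = 22)
(F(5, J*5**2 - 3)*97)*a = ((10 + (1*5**2 - 3) + 5)*97)*22 = ((10 + (1*25 - 3) + 5)*97)*22 = ((10 + (25 - 3) + 5)*97)*22 = ((10 + 22 + 5)*97)*22 = (37*97)*22 = 3589*22 = 78958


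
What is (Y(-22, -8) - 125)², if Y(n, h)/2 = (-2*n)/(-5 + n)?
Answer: 11992369/729 ≈ 16450.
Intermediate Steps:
Y(n, h) = -4*n/(-5 + n) (Y(n, h) = 2*((-2*n)/(-5 + n)) = 2*(-2*n/(-5 + n)) = -4*n/(-5 + n))
(Y(-22, -8) - 125)² = (-4*(-22)/(-5 - 22) - 125)² = (-4*(-22)/(-27) - 125)² = (-4*(-22)*(-1/27) - 125)² = (-88/27 - 125)² = (-3463/27)² = 11992369/729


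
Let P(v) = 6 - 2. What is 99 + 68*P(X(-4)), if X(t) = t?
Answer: 371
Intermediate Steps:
P(v) = 4
99 + 68*P(X(-4)) = 99 + 68*4 = 99 + 272 = 371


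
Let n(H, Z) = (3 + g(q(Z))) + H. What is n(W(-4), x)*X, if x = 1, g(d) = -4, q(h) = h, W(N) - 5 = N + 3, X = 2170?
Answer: 6510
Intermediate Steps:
W(N) = 8 + N (W(N) = 5 + (N + 3) = 5 + (3 + N) = 8 + N)
n(H, Z) = -1 + H (n(H, Z) = (3 - 4) + H = -1 + H)
n(W(-4), x)*X = (-1 + (8 - 4))*2170 = (-1 + 4)*2170 = 3*2170 = 6510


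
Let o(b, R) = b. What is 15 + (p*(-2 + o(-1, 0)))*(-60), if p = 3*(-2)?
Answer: -1065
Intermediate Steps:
p = -6
15 + (p*(-2 + o(-1, 0)))*(-60) = 15 - 6*(-2 - 1)*(-60) = 15 - 6*(-3)*(-60) = 15 + 18*(-60) = 15 - 1080 = -1065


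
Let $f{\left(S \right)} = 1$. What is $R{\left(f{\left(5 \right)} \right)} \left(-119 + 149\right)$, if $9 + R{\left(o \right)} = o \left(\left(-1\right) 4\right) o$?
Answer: $-390$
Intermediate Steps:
$R{\left(o \right)} = -9 - 4 o^{2}$ ($R{\left(o \right)} = -9 + o \left(\left(-1\right) 4\right) o = -9 + o \left(-4\right) o = -9 + - 4 o o = -9 - 4 o^{2}$)
$R{\left(f{\left(5 \right)} \right)} \left(-119 + 149\right) = \left(-9 - 4 \cdot 1^{2}\right) \left(-119 + 149\right) = \left(-9 - 4\right) 30 = \left(-13\right) 30 = -390$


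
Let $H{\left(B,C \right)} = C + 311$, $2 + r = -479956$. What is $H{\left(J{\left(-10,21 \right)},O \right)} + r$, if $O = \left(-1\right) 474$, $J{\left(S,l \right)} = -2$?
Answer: $-480121$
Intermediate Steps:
$r = -479958$ ($r = -2 - 479956 = -479958$)
$O = -474$
$H{\left(B,C \right)} = 311 + C$
$H{\left(J{\left(-10,21 \right)},O \right)} + r = \left(311 - 474\right) - 479958 = -163 - 479958 = -480121$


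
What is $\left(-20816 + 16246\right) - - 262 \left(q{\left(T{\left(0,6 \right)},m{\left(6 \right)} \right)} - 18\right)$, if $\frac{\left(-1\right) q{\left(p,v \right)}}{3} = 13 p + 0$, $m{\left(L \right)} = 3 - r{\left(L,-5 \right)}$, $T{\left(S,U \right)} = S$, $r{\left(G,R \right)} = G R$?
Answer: $-9286$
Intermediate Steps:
$m{\left(L \right)} = 3 + 5 L$ ($m{\left(L \right)} = 3 - L \left(-5\right) = 3 - - 5 L = 3 + 5 L$)
$q{\left(p,v \right)} = - 39 p$ ($q{\left(p,v \right)} = - 3 \left(13 p + 0\right) = - 3 \cdot 13 p = - 39 p$)
$\left(-20816 + 16246\right) - - 262 \left(q{\left(T{\left(0,6 \right)},m{\left(6 \right)} \right)} - 18\right) = \left(-20816 + 16246\right) - - 262 \left(\left(-39\right) 0 - 18\right) = -4570 - - 262 \left(0 - 18\right) = -4570 - \left(-262\right) \left(-18\right) = -4570 - 4716 = -9286$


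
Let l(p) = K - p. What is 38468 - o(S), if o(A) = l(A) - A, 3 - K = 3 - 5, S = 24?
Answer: 38511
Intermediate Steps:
K = 5 (K = 3 - (3 - 5) = 3 - 1*(-2) = 3 + 2 = 5)
l(p) = 5 - p
o(A) = 5 - 2*A (o(A) = (5 - A) - A = 5 - 2*A)
38468 - o(S) = 38468 - (5 - 2*24) = 38468 - (5 - 48) = 38468 - 1*(-43) = 38468 + 43 = 38511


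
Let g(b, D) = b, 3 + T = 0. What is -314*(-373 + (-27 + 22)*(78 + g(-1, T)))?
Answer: 238012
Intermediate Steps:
T = -3 (T = -3 + 0 = -3)
-314*(-373 + (-27 + 22)*(78 + g(-1, T))) = -314*(-373 + (-27 + 22)*(78 - 1)) = -314*(-373 - 5*77) = -314*(-373 - 385) = -314*(-758) = 238012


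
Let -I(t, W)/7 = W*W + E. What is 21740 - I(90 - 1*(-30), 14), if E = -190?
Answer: 21782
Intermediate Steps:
I(t, W) = 1330 - 7*W² (I(t, W) = -7*(W*W - 190) = -7*(W² - 190) = -7*(-190 + W²) = 1330 - 7*W²)
21740 - I(90 - 1*(-30), 14) = 21740 - (1330 - 7*14²) = 21740 - (1330 - 7*196) = 21740 - (1330 - 1372) = 21740 - 1*(-42) = 21740 + 42 = 21782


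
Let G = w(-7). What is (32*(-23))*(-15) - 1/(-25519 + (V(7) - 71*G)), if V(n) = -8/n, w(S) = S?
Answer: 1933788487/175162 ≈ 11040.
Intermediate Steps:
G = -7
(32*(-23))*(-15) - 1/(-25519 + (V(7) - 71*G)) = (32*(-23))*(-15) - 1/(-25519 + (-8/7 - 71*(-7))) = -736*(-15) - 1/(-25519 + (-8*⅐ + 497)) = 11040 - 1/(-25519 + (-8/7 + 497)) = 11040 - 1/(-25519 + 3471/7) = 11040 - 1/(-175162/7) = 11040 - 1*(-7/175162) = 11040 + 7/175162 = 1933788487/175162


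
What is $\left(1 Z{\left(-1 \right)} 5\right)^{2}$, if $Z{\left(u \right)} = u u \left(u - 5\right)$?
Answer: $900$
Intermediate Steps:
$Z{\left(u \right)} = u^{2} \left(-5 + u\right)$
$\left(1 Z{\left(-1 \right)} 5\right)^{2} = \left(1 \left(-1\right)^{2} \left(-5 - 1\right) 5\right)^{2} = \left(1 \cdot 1 \left(-6\right) 5\right)^{2} = \left(1 \left(-6\right) 5\right)^{2} = \left(\left(-6\right) 5\right)^{2} = \left(-30\right)^{2} = 900$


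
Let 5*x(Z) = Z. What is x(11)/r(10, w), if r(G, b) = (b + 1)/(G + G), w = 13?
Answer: 22/7 ≈ 3.1429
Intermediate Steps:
x(Z) = Z/5
r(G, b) = (1 + b)/(2*G) (r(G, b) = (1 + b)/((2*G)) = (1 + b)*(1/(2*G)) = (1 + b)/(2*G))
x(11)/r(10, w) = ((⅕)*11)/(((½)*(1 + 13)/10)) = 11/(5*(((½)*(⅒)*14))) = 11/(5*(7/10)) = (11/5)*(10/7) = 22/7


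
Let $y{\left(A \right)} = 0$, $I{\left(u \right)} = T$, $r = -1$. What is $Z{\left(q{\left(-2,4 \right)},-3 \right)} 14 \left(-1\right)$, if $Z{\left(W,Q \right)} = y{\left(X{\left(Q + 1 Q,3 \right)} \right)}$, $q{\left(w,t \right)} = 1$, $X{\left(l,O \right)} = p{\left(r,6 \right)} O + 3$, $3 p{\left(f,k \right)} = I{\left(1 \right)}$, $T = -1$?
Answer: $0$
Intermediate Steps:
$I{\left(u \right)} = -1$
$p{\left(f,k \right)} = - \frac{1}{3}$ ($p{\left(f,k \right)} = \frac{1}{3} \left(-1\right) = - \frac{1}{3}$)
$X{\left(l,O \right)} = 3 - \frac{O}{3}$ ($X{\left(l,O \right)} = - \frac{O}{3} + 3 = 3 - \frac{O}{3}$)
$Z{\left(W,Q \right)} = 0$
$Z{\left(q{\left(-2,4 \right)},-3 \right)} 14 \left(-1\right) = 0 \cdot 14 \left(-1\right) = 0 \left(-1\right) = 0$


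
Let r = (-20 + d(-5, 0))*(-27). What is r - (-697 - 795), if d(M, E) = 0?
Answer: 2032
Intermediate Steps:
r = 540 (r = (-20 + 0)*(-27) = -20*(-27) = 540)
r - (-697 - 795) = 540 - (-697 - 795) = 540 - 1*(-1492) = 540 + 1492 = 2032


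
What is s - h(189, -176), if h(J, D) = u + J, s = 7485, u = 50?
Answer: 7246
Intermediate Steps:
h(J, D) = 50 + J
s - h(189, -176) = 7485 - (50 + 189) = 7485 - 1*239 = 7485 - 239 = 7246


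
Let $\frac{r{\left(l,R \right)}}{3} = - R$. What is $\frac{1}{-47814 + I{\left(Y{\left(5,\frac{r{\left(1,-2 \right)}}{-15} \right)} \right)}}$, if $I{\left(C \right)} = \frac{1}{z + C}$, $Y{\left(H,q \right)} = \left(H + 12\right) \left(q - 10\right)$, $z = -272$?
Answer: $- \frac{2244}{107294621} \approx -2.0914 \cdot 10^{-5}$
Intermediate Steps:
$r{\left(l,R \right)} = - 3 R$ ($r{\left(l,R \right)} = 3 \left(- R\right) = - 3 R$)
$Y{\left(H,q \right)} = \left(-10 + q\right) \left(12 + H\right)$ ($Y{\left(H,q \right)} = \left(12 + H\right) \left(-10 + q\right) = \left(-10 + q\right) \left(12 + H\right)$)
$I{\left(C \right)} = \frac{1}{-272 + C}$
$\frac{1}{-47814 + I{\left(Y{\left(5,\frac{r{\left(1,-2 \right)}}{-15} \right)} \right)}} = \frac{1}{-47814 + \frac{1}{-272 + \left(-120 - 50 + 12 \frac{\left(-3\right) \left(-2\right)}{-15} + 5 \frac{\left(-3\right) \left(-2\right)}{-15}\right)}} = \frac{1}{-47814 + \frac{1}{-272 + \left(-120 - 50 + 12 \cdot 6 \left(- \frac{1}{15}\right) + 5 \cdot 6 \left(- \frac{1}{15}\right)\right)}} = \frac{1}{-47814 + \frac{1}{-272 + \left(-120 - 50 + 12 \left(- \frac{2}{5}\right) + 5 \left(- \frac{2}{5}\right)\right)}} = \frac{1}{-47814 + \frac{1}{-272 - \frac{884}{5}}} = \frac{1}{-47814 + \frac{1}{- \frac{2244}{5}}} = \frac{1}{-47814 - \frac{5}{2244}} = \frac{1}{- \frac{107294621}{2244}} = - \frac{2244}{107294621}$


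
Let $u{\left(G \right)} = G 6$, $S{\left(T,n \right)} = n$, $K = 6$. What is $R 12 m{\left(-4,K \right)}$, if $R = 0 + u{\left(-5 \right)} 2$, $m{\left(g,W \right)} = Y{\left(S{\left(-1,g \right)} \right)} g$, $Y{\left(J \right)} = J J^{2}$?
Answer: $-184320$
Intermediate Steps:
$u{\left(G \right)} = 6 G$
$Y{\left(J \right)} = J^{3}$
$m{\left(g,W \right)} = g^{4}$ ($m{\left(g,W \right)} = g^{3} g = g^{4}$)
$R = -60$ ($R = 0 + 6 \left(-5\right) 2 = 0 - 60 = -60$)
$R 12 m{\left(-4,K \right)} = \left(-60\right) 12 \left(-4\right)^{4} = \left(-720\right) 256 = -184320$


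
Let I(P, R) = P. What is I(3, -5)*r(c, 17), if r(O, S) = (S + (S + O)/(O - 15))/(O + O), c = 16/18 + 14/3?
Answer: 16767/4250 ≈ 3.9452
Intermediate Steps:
c = 50/9 (c = 16*(1/18) + 14*(1/3) = 8/9 + 14/3 = 50/9 ≈ 5.5556)
r(O, S) = (S + (O + S)/(-15 + O))/(2*O) (r(O, S) = (S + (O + S)/(-15 + O))/((2*O)) = (S + (O + S)/(-15 + O))*(1/(2*O)) = (S + (O + S)/(-15 + O))/(2*O))
I(3, -5)*r(c, 17) = 3*((50/9 - 14*17 + (50/9)*17)/(2*(50/9)*(-15 + 50/9))) = 3*((1/2)*(9/50)*(50/9 - 238 + 850/9)/(-85/9)) = 3*((1/2)*(9/50)*(-9/85)*(-138)) = 3*(5589/4250) = 16767/4250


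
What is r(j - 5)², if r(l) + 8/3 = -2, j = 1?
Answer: 196/9 ≈ 21.778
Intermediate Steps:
r(l) = -14/3 (r(l) = -8/3 - 2 = -14/3)
r(j - 5)² = (-14/3)² = 196/9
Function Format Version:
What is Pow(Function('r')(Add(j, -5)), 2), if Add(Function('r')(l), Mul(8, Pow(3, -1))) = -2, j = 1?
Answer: Rational(196, 9) ≈ 21.778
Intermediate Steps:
Function('r')(l) = Rational(-14, 3) (Function('r')(l) = Add(Rational(-8, 3), -2) = Rational(-14, 3))
Pow(Function('r')(Add(j, -5)), 2) = Pow(Rational(-14, 3), 2) = Rational(196, 9)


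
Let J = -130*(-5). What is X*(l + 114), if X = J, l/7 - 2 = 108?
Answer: 574600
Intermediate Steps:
l = 770 (l = 14 + 7*108 = 14 + 756 = 770)
J = 650 (J = -26*(-25) = 650)
X = 650
X*(l + 114) = 650*(770 + 114) = 650*884 = 574600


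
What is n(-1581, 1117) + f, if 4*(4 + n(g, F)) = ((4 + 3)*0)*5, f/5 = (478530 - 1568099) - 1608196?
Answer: -13488829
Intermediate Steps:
f = -13488825 (f = 5*((478530 - 1568099) - 1608196) = 5*(-1089569 - 1608196) = 5*(-2697765) = -13488825)
n(g, F) = -4 (n(g, F) = -4 + (((4 + 3)*0)*5)/4 = -4 + ((7*0)*5)/4 = -4 + (0*5)/4 = -4 + (¼)*0 = -4 + 0 = -4)
n(-1581, 1117) + f = -4 - 13488825 = -13488829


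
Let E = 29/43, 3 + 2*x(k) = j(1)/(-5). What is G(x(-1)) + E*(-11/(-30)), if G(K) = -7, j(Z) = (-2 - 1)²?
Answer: -8711/1290 ≈ -6.7527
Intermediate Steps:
j(Z) = 9 (j(Z) = (-3)² = 9)
x(k) = -12/5 (x(k) = -3/2 + (9/(-5))/2 = -3/2 + (9*(-⅕))/2 = -3/2 + (½)*(-9/5) = -3/2 - 9/10 = -12/5)
E = 29/43 (E = 29*(1/43) = 29/43 ≈ 0.67442)
G(x(-1)) + E*(-11/(-30)) = -7 + 29*(-11/(-30))/43 = -7 + 29*(-11*(-1/30))/43 = -7 + (29/43)*(11/30) = -7 + 319/1290 = -8711/1290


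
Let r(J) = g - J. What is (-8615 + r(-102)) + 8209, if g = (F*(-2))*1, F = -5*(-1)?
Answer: -314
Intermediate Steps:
F = 5
g = -10 (g = (5*(-2))*1 = -10*1 = -10)
r(J) = -10 - J
(-8615 + r(-102)) + 8209 = (-8615 + (-10 - 1*(-102))) + 8209 = (-8615 + (-10 + 102)) + 8209 = (-8615 + 92) + 8209 = -8523 + 8209 = -314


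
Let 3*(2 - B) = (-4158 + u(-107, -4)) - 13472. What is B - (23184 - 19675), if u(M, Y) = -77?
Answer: 7186/3 ≈ 2395.3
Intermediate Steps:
B = 17713/3 (B = 2 - ((-4158 - 77) - 13472)/3 = 2 - (-4235 - 13472)/3 = 2 - ⅓*(-17707) = 2 + 17707/3 = 17713/3 ≈ 5904.3)
B - (23184 - 19675) = 17713/3 - (23184 - 19675) = 17713/3 - 1*3509 = 17713/3 - 3509 = 7186/3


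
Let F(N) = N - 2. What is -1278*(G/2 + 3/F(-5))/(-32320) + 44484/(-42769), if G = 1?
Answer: -10036730769/9676058560 ≈ -1.0373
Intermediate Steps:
F(N) = -2 + N
-1278*(G/2 + 3/F(-5))/(-32320) + 44484/(-42769) = -1278*(1/2 + 3/(-2 - 5))/(-32320) + 44484/(-42769) = -1278*(1*(1/2) + 3/(-7))*(-1/32320) + 44484*(-1/42769) = -1278*(1/2 + 3*(-1/7))*(-1/32320) - 44484/42769 = -1278*(1/2 - 3/7)*(-1/32320) - 44484/42769 = -1278*1/14*(-1/32320) - 44484/42769 = -639/7*(-1/32320) - 44484/42769 = 639/226240 - 44484/42769 = -10036730769/9676058560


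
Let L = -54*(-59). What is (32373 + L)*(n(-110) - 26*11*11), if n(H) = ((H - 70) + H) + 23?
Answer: -121362867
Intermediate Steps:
L = 3186
n(H) = -47 + 2*H (n(H) = ((-70 + H) + H) + 23 = (-70 + 2*H) + 23 = -47 + 2*H)
(32373 + L)*(n(-110) - 26*11*11) = (32373 + 3186)*((-47 + 2*(-110)) - 26*11*11) = 35559*((-47 - 220) - 286*11) = 35559*(-267 - 3146) = 35559*(-3413) = -121362867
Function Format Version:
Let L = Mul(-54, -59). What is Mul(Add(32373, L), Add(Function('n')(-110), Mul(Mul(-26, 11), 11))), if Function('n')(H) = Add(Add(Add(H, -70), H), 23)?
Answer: -121362867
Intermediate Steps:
L = 3186
Function('n')(H) = Add(-47, Mul(2, H)) (Function('n')(H) = Add(Add(Add(-70, H), H), 23) = Add(Add(-70, Mul(2, H)), 23) = Add(-47, Mul(2, H)))
Mul(Add(32373, L), Add(Function('n')(-110), Mul(Mul(-26, 11), 11))) = Mul(Add(32373, 3186), Add(Add(-47, Mul(2, -110)), Mul(Mul(-26, 11), 11))) = Mul(35559, Add(Add(-47, -220), Mul(-286, 11))) = Mul(35559, Add(-267, -3146)) = Mul(35559, -3413) = -121362867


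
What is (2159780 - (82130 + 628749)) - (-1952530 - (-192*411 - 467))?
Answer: 3322052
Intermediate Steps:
(2159780 - (82130 + 628749)) - (-1952530 - (-192*411 - 467)) = (2159780 - 1*710879) - (-1952530 - (-78912 - 467)) = (2159780 - 710879) - (-1952530 - 1*(-79379)) = 1448901 - (-1952530 + 79379) = 1448901 - 1*(-1873151) = 1448901 + 1873151 = 3322052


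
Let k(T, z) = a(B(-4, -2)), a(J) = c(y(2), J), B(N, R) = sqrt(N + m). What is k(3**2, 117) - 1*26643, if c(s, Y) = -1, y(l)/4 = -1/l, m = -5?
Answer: -26644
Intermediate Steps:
y(l) = -4/l (y(l) = 4*(-1/l) = -4/l)
B(N, R) = sqrt(-5 + N) (B(N, R) = sqrt(N - 5) = sqrt(-5 + N))
a(J) = -1
k(T, z) = -1
k(3**2, 117) - 1*26643 = -1 - 1*26643 = -1 - 26643 = -26644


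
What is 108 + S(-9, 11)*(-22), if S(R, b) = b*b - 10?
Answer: -2334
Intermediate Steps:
S(R, b) = -10 + b**2 (S(R, b) = b**2 - 10 = -10 + b**2)
108 + S(-9, 11)*(-22) = 108 + (-10 + 11**2)*(-22) = 108 + (-10 + 121)*(-22) = 108 + 111*(-22) = 108 - 2442 = -2334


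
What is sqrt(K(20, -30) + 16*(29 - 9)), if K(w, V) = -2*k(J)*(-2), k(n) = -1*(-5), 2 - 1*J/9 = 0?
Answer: 2*sqrt(85) ≈ 18.439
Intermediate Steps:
J = 18 (J = 18 - 9*0 = 18 + 0 = 18)
k(n) = 5
K(w, V) = 20 (K(w, V) = -2*5*(-2) = -10*(-2) = 20)
sqrt(K(20, -30) + 16*(29 - 9)) = sqrt(20 + 16*(29 - 9)) = sqrt(20 + 16*20) = sqrt(20 + 320) = sqrt(340) = 2*sqrt(85)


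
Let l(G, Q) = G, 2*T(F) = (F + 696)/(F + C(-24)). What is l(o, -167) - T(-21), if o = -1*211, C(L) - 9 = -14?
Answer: -10297/52 ≈ -198.02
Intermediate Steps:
C(L) = -5 (C(L) = 9 - 14 = -5)
o = -211
T(F) = (696 + F)/(2*(-5 + F)) (T(F) = ((F + 696)/(F - 5))/2 = ((696 + F)/(-5 + F))/2 = (696 + F)/(2*(-5 + F)))
l(o, -167) - T(-21) = -211 - (696 - 21)/(2*(-5 - 21)) = -211 - 675/(2*(-26)) = -211 - (-1)*675/(2*26) = -211 - 1*(-675/52) = -211 + 675/52 = -10297/52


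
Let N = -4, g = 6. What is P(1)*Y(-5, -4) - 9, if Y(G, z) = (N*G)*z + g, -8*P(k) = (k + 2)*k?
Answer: 75/4 ≈ 18.750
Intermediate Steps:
P(k) = -k*(2 + k)/8 (P(k) = -(k + 2)*k/8 = -(2 + k)*k/8 = -k*(2 + k)/8)
Y(G, z) = 6 - 4*G*z (Y(G, z) = (-4*G)*z + 6 = -4*G*z + 6 = 6 - 4*G*z)
P(1)*Y(-5, -4) - 9 = (-⅛*1*(2 + 1))*(6 - 4*(-5)*(-4)) - 9 = (-⅛*1*3)*(6 - 80) - 9 = -3/8*(-74) - 9 = 111/4 - 9 = 75/4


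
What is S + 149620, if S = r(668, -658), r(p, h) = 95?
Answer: 149715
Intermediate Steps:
S = 95
S + 149620 = 95 + 149620 = 149715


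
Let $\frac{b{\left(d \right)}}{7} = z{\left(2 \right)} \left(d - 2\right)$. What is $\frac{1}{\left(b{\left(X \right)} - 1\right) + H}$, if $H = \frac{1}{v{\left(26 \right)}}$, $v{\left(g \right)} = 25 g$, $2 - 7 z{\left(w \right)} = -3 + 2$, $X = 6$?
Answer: $\frac{650}{7151} \approx 0.090896$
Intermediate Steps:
$z{\left(w \right)} = \frac{3}{7}$ ($z{\left(w \right)} = \frac{2}{7} - \frac{-3 + 2}{7} = \frac{2}{7} - - \frac{1}{7} = \frac{2}{7} + \frac{1}{7} = \frac{3}{7}$)
$b{\left(d \right)} = -6 + 3 d$ ($b{\left(d \right)} = 7 \frac{3 \left(d - 2\right)}{7} = 7 \frac{3 \left(-2 + d\right)}{7} = 7 \left(- \frac{6}{7} + \frac{3 d}{7}\right) = -6 + 3 d$)
$H = \frac{1}{650}$ ($H = \frac{1}{25 \cdot 26} = \frac{1}{650} \approx 0.0015385$)
$\frac{1}{\left(b{\left(X \right)} - 1\right) + H} = \frac{1}{\left(\left(-6 + 3 \cdot 6\right) - 1\right) + \frac{1}{650}} = \frac{1}{\left(\left(-6 + 18\right) - 1\right) + \frac{1}{650}} = \frac{1}{\left(12 - 1\right) + \frac{1}{650}} = \frac{1}{11 + \frac{1}{650}} = \frac{1}{\frac{7151}{650}} = \frac{650}{7151}$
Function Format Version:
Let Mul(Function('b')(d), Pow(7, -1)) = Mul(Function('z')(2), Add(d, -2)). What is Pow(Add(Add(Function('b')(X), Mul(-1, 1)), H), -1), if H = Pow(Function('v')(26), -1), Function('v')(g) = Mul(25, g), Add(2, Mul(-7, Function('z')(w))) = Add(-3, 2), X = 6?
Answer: Rational(650, 7151) ≈ 0.090896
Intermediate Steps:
Function('z')(w) = Rational(3, 7) (Function('z')(w) = Add(Rational(2, 7), Mul(Rational(-1, 7), Add(-3, 2))) = Add(Rational(2, 7), Mul(Rational(-1, 7), -1)) = Add(Rational(2, 7), Rational(1, 7)) = Rational(3, 7))
Function('b')(d) = Add(-6, Mul(3, d)) (Function('b')(d) = Mul(7, Mul(Rational(3, 7), Add(d, -2))) = Mul(7, Mul(Rational(3, 7), Add(-2, d))) = Mul(7, Add(Rational(-6, 7), Mul(Rational(3, 7), d))) = Add(-6, Mul(3, d)))
H = Rational(1, 650) (H = Pow(Mul(25, 26), -1) = Pow(650, -1) = Rational(1, 650) ≈ 0.0015385)
Pow(Add(Add(Function('b')(X), Mul(-1, 1)), H), -1) = Pow(Add(Add(Add(-6, Mul(3, 6)), Mul(-1, 1)), Rational(1, 650)), -1) = Pow(Add(Add(Add(-6, 18), -1), Rational(1, 650)), -1) = Pow(Add(Add(12, -1), Rational(1, 650)), -1) = Pow(Add(11, Rational(1, 650)), -1) = Pow(Rational(7151, 650), -1) = Rational(650, 7151)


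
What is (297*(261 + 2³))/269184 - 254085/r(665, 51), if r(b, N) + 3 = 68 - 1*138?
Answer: 22800482943/6550144 ≈ 3480.9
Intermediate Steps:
r(b, N) = -73 (r(b, N) = -3 + (68 - 1*138) = -3 + (68 - 138) = -3 - 70 = -73)
(297*(261 + 2³))/269184 - 254085/r(665, 51) = (297*(261 + 2³))/269184 - 254085/(-73) = (297*(261 + 8))*(1/269184) - 254085*(-1/73) = (297*269)*(1/269184) + 254085/73 = 79893*(1/269184) + 254085/73 = 26631/89728 + 254085/73 = 22800482943/6550144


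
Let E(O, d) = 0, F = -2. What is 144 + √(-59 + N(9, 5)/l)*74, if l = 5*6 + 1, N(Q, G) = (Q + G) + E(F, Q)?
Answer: 144 + 814*I*√465/31 ≈ 144.0 + 566.23*I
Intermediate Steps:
N(Q, G) = G + Q (N(Q, G) = (Q + G) + 0 = (G + Q) + 0 = G + Q)
l = 31 (l = 30 + 1 = 31)
144 + √(-59 + N(9, 5)/l)*74 = 144 + √(-59 + (5 + 9)/31)*74 = 144 + √(-59 + 14*(1/31))*74 = 144 + √(-59 + 14/31)*74 = 144 + √(-1815/31)*74 = 144 + (11*I*√465/31)*74 = 144 + 814*I*√465/31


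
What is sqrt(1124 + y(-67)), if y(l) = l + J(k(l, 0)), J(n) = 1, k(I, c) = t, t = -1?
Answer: 23*sqrt(2) ≈ 32.527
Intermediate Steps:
k(I, c) = -1
y(l) = 1 + l (y(l) = l + 1 = 1 + l)
sqrt(1124 + y(-67)) = sqrt(1124 + (1 - 67)) = sqrt(1124 - 66) = sqrt(1058) = 23*sqrt(2)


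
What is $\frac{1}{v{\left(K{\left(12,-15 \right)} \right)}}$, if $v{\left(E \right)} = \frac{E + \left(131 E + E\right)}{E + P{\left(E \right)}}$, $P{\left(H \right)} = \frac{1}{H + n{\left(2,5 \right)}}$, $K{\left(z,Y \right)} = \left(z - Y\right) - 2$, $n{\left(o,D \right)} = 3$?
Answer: $\frac{701}{93100} \approx 0.0075295$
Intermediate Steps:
$K{\left(z,Y \right)} = -2 + z - Y$
$P{\left(H \right)} = \frac{1}{3 + H}$ ($P{\left(H \right)} = \frac{1}{H + 3} = \frac{1}{3 + H}$)
$v{\left(E \right)} = \frac{133 E}{E + \frac{1}{3 + E}}$ ($v{\left(E \right)} = \frac{E + \left(131 E + E\right)}{E + \frac{1}{3 + E}} = \frac{E + 132 E}{E + \frac{1}{3 + E}} = \frac{133 E}{E + \frac{1}{3 + E}}$)
$\frac{1}{v{\left(K{\left(12,-15 \right)} \right)}} = \frac{1}{133 \left(-2 + 12 - -15\right) \frac{1}{1 + \left(-2 + 12 - -15\right) \left(3 - -25\right)} \left(3 - -25\right)} = \frac{1}{133 \left(-2 + 12 + 15\right) \frac{1}{1 + \left(-2 + 12 + 15\right) \left(3 + \left(-2 + 12 + 15\right)\right)} \left(3 + \left(-2 + 12 + 15\right)\right)} = \frac{1}{133 \cdot 25 \frac{1}{1 + 25 \left(3 + 25\right)} \left(3 + 25\right)} = \frac{1}{133 \cdot 25 \frac{1}{1 + 25 \cdot 28} \cdot 28} = \frac{1}{133 \cdot 25 \frac{1}{1 + 700} \cdot 28} = \frac{1}{133 \cdot 25 \cdot \frac{1}{701} \cdot 28} = \frac{1}{\frac{93100}{701}} = \frac{701}{93100}$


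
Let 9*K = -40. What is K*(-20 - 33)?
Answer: 2120/9 ≈ 235.56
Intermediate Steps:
K = -40/9 (K = (⅑)*(-40) = -40/9 ≈ -4.4444)
K*(-20 - 33) = -40*(-20 - 33)/9 = -40/9*(-53) = 2120/9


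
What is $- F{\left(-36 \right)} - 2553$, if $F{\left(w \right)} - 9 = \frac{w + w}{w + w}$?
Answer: $-2563$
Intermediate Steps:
$F{\left(w \right)} = 10$ ($F{\left(w \right)} = 9 + \frac{w + w}{w + w} = 9 + \frac{2 w}{2 w} = 9 + 2 w \frac{1}{2 w} = 9 + 1 = 10$)
$- F{\left(-36 \right)} - 2553 = \left(-1\right) 10 - 2553 = -10 - 2553 = -2563$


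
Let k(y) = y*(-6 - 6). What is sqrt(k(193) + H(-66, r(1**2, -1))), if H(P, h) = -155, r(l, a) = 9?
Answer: I*sqrt(2471) ≈ 49.709*I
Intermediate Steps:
k(y) = -12*y (k(y) = y*(-12) = -12*y)
sqrt(k(193) + H(-66, r(1**2, -1))) = sqrt(-12*193 - 155) = sqrt(-2316 - 155) = sqrt(-2471) = I*sqrt(2471)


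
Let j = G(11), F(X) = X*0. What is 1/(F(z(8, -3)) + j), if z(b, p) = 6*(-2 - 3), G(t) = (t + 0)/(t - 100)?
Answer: -89/11 ≈ -8.0909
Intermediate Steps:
G(t) = t/(-100 + t)
z(b, p) = -30 (z(b, p) = 6*(-5) = -30)
F(X) = 0
j = -11/89 (j = 11/(-100 + 11) = 11/(-89) = 11*(-1/89) = -11/89 ≈ -0.12360)
1/(F(z(8, -3)) + j) = 1/(0 - 11/89) = 1/(-11/89) = -89/11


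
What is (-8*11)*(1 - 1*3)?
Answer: 176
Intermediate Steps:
(-8*11)*(1 - 1*3) = -88*(1 - 3) = -88*(-2) = 176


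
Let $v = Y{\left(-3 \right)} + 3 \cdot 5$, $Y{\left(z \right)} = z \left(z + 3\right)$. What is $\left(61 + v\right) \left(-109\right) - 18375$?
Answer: $-26659$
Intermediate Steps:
$Y{\left(z \right)} = z \left(3 + z\right)$
$v = 15$ ($v = - 3 \left(3 - 3\right) + 3 \cdot 5 = \left(-3\right) 0 + 15 = 0 + 15 = 15$)
$\left(61 + v\right) \left(-109\right) - 18375 = \left(61 + 15\right) \left(-109\right) - 18375 = 76 \left(-109\right) - 18375 = -8284 - 18375 = -26659$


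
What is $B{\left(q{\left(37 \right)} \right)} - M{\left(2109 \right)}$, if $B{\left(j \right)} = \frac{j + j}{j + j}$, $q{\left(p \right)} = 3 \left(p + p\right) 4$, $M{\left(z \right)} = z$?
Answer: $-2108$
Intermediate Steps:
$q{\left(p \right)} = 24 p$ ($q{\left(p \right)} = 3 \cdot 2 p 4 = 6 p 4 = 24 p$)
$B{\left(j \right)} = 1$ ($B{\left(j \right)} = \frac{2 j}{2 j} = 2 j \frac{1}{2 j} = 1$)
$B{\left(q{\left(37 \right)} \right)} - M{\left(2109 \right)} = 1 - 2109 = -2108$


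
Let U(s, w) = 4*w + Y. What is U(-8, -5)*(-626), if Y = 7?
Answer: 8138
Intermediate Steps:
U(s, w) = 7 + 4*w (U(s, w) = 4*w + 7 = 7 + 4*w)
U(-8, -5)*(-626) = (7 + 4*(-5))*(-626) = (7 - 20)*(-626) = -13*(-626) = 8138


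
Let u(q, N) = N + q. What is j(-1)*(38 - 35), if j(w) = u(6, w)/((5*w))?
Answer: -3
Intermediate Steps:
j(w) = (6 + w)/(5*w) (j(w) = (w + 6)/((5*w)) = (6 + w)*(1/(5*w)) = (6 + w)/(5*w))
j(-1)*(38 - 35) = ((⅕)*(6 - 1)/(-1))*(38 - 35) = ((⅕)*(-1)*5)*3 = -1*3 = -3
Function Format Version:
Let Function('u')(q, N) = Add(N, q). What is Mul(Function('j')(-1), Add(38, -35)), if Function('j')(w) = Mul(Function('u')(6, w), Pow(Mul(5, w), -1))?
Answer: -3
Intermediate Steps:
Function('j')(w) = Mul(Rational(1, 5), Pow(w, -1), Add(6, w)) (Function('j')(w) = Mul(Add(w, 6), Pow(Mul(5, w), -1)) = Mul(Add(6, w), Mul(Rational(1, 5), Pow(w, -1))) = Mul(Rational(1, 5), Pow(w, -1), Add(6, w)))
Mul(Function('j')(-1), Add(38, -35)) = Mul(Mul(Rational(1, 5), Pow(-1, -1), Add(6, -1)), Add(38, -35)) = Mul(Mul(Rational(1, 5), -1, 5), 3) = Mul(-1, 3) = -3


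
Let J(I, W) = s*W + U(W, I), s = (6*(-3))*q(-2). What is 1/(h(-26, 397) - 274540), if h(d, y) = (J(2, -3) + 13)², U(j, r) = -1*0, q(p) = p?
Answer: -1/265515 ≈ -3.7663e-6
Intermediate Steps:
U(j, r) = 0
s = 36 (s = (6*(-3))*(-2) = -18*(-2) = 36)
J(I, W) = 36*W (J(I, W) = 36*W + 0 = 36*W)
h(d, y) = 9025 (h(d, y) = (36*(-3) + 13)² = (-108 + 13)² = (-95)² = 9025)
1/(h(-26, 397) - 274540) = 1/(9025 - 274540) = 1/(-265515) = -1/265515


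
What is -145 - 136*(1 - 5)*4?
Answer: 2031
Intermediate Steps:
-145 - 136*(1 - 5)*4 = -145 - (-544)*4 = -145 - 136*(-16) = -145 + 2176 = 2031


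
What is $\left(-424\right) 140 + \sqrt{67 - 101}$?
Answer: $-59360 + i \sqrt{34} \approx -59360.0 + 5.831 i$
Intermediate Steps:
$\left(-424\right) 140 + \sqrt{67 - 101} = -59360 + \sqrt{-34} = -59360 + i \sqrt{34}$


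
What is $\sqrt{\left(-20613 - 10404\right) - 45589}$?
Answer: $i \sqrt{76606} \approx 276.78 i$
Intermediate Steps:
$\sqrt{\left(-20613 - 10404\right) - 45589} = \sqrt{-31017 - 45589} = \sqrt{-76606} = i \sqrt{76606}$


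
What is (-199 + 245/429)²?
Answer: 7246435876/184041 ≈ 39374.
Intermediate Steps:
(-199 + 245/429)² = (-85126/429)² = 7246435876/184041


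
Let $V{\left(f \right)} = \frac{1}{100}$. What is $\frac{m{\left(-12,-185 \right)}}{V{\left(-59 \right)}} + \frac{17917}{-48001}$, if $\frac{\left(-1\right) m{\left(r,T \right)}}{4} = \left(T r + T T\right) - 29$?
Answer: $- \frac{30400077579}{2087} \approx -1.4566 \cdot 10^{7}$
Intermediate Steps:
$m{\left(r,T \right)} = 116 - 4 T^{2} - 4 T r$ ($m{\left(r,T \right)} = - 4 \left(\left(T r + T T\right) - 29\right) = - 4 \left(\left(T r + T^{2}\right) - 29\right) = - 4 \left(\left(T^{2} + T r\right) - 29\right) = - 4 \left(-29 + T^{2} + T r\right) = 116 - 4 T^{2} - 4 T r$)
$V{\left(f \right)} = \frac{1}{100}$
$\frac{m{\left(-12,-185 \right)}}{V{\left(-59 \right)}} + \frac{17917}{-48001} = \left(116 - 4 \left(-185\right)^{2} - \left(-740\right) \left(-12\right)\right) \frac{1}{\frac{1}{100}} + \frac{17917}{-48001} = \left(116 - 136900 - 8880\right) 100 + 17917 \left(- \frac{1}{48001}\right) = \left(116 - 136900 - 8880\right) 100 - \frac{779}{2087} = \left(-145664\right) 100 - \frac{779}{2087} = -14566400 - \frac{779}{2087} = - \frac{30400077579}{2087}$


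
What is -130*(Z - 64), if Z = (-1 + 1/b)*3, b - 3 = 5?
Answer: 34645/4 ≈ 8661.3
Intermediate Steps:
b = 8 (b = 3 + 5 = 8)
Z = -21/8 (Z = (-1 + 1/8)*3 = -7/8*3 = -21/8 ≈ -2.6250)
-130*(Z - 64) = -130*(-21/8 - 64) = -130*(-533/8) = 34645/4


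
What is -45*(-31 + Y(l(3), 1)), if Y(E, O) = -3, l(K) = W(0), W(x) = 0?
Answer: 1530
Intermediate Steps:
l(K) = 0
-45*(-31 + Y(l(3), 1)) = -45*(-31 - 3) = -45*(-34) = 1530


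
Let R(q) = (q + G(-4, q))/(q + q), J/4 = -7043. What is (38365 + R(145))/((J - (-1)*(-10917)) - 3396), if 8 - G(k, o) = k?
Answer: -11126007/12320650 ≈ -0.90304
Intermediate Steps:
J = -28172 (J = 4*(-7043) = -28172)
G(k, o) = 8 - k
R(q) = (12 + q)/(2*q) (R(q) = (q + (8 - 1*(-4)))/(q + q) = (q + (8 + 4))/((2*q)) = (q + 12)*(1/(2*q)) = (12 + q)*(1/(2*q)) = (12 + q)/(2*q))
(38365 + R(145))/((J - (-1)*(-10917)) - 3396) = (38365 + (½)*(12 + 145)/145)/((-28172 - (-1)*(-10917)) - 3396) = (38365 + (½)*(1/145)*157)/((-28172 - 1*10917) - 3396) = (38365 + 157/290)/((-28172 - 10917) - 3396) = 11126007/(290*(-39089 - 3396)) = (11126007/290)/(-42485) = (11126007/290)*(-1/42485) = -11126007/12320650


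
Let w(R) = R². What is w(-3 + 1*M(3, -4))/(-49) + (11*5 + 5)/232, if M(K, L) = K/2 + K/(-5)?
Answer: 489/2900 ≈ 0.16862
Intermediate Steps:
M(K, L) = 3*K/10 (M(K, L) = K*(½) + K*(-⅕) = K/2 - K/5 = 3*K/10)
w(-3 + 1*M(3, -4))/(-49) + (11*5 + 5)/232 = (-3 + 1*((3/10)*3))²/(-49) + (11*5 + 5)/232 = (-3 + 1*(9/10))²*(-1/49) + (55 + 5)*(1/232) = (-3 + 9/10)²*(-1/49) + 60*(1/232) = (-21/10)²*(-1/49) + 15/58 = (441/100)*(-1/49) + 15/58 = -9/100 + 15/58 = 489/2900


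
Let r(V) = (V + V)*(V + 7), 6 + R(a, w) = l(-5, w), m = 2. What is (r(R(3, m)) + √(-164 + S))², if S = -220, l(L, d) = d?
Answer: 192 - 384*I*√6 ≈ 192.0 - 940.6*I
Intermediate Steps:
R(a, w) = -6 + w
r(V) = 2*V*(7 + V) (r(V) = (2*V)*(7 + V) = 2*V*(7 + V))
(r(R(3, m)) + √(-164 + S))² = (2*(-6 + 2)*(7 + (-6 + 2)) + √(-164 - 220))² = (2*(-4)*(7 - 4) + √(-384))² = (2*(-4)*3 + 8*I*√6)² = (-24 + 8*I*√6)²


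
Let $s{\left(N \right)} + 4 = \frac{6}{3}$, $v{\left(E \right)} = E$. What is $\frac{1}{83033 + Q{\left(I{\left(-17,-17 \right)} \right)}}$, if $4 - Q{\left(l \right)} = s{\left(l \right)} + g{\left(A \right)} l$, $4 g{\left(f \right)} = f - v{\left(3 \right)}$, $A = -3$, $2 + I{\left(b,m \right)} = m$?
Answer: $\frac{2}{166021} \approx 1.2047 \cdot 10^{-5}$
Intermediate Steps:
$I{\left(b,m \right)} = -2 + m$
$s{\left(N \right)} = -2$ ($s{\left(N \right)} = -4 + \frac{6}{3} = -4 + 6 \cdot \frac{1}{3} = -4 + 2 = -2$)
$g{\left(f \right)} = - \frac{3}{4} + \frac{f}{4}$ ($g{\left(f \right)} = \frac{f - 3}{4} = \frac{-3 + f}{4} = - \frac{3}{4} + \frac{f}{4}$)
$Q{\left(l \right)} = 6 + \frac{3 l}{2}$ ($Q{\left(l \right)} = 4 - \left(-2 + \left(- \frac{3}{4} + \frac{1}{4} \left(-3\right)\right) l\right) = 4 - \left(-2 + \left(- \frac{3}{4} - \frac{3}{4}\right) l\right) = 4 - \left(-2 - \frac{3 l}{2}\right) = 4 + \left(2 + \frac{3 l}{2}\right) = 6 + \frac{3 l}{2}$)
$\frac{1}{83033 + Q{\left(I{\left(-17,-17 \right)} \right)}} = \frac{1}{83033 + \left(6 + \frac{3 \left(-2 - 17\right)}{2}\right)} = \frac{1}{83033 + \left(6 + \frac{3}{2} \left(-19\right)\right)} = \frac{1}{83033 + \left(6 - \frac{57}{2}\right)} = \frac{1}{83033 - \frac{45}{2}} = \frac{1}{\frac{166021}{2}} = \frac{2}{166021}$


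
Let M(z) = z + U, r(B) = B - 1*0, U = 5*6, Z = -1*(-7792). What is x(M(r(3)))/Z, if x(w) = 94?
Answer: 47/3896 ≈ 0.012064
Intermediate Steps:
Z = 7792
U = 30
r(B) = B (r(B) = B + 0 = B)
M(z) = 30 + z (M(z) = z + 30 = 30 + z)
x(M(r(3)))/Z = 94/7792 = 94*(1/7792) = 47/3896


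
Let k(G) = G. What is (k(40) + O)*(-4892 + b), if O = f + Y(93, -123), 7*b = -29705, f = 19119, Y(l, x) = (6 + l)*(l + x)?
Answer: -1035270361/7 ≈ -1.4790e+8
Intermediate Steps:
b = -29705/7 (b = (1/7)*(-29705) = -29705/7 ≈ -4243.6)
O = 16149 (O = 19119 + (93**2 + 6*93 + 6*(-123) + 93*(-123)) = 19119 + (8649 + 558 - 738 - 11439) = 19119 - 2970 = 16149)
(k(40) + O)*(-4892 + b) = (40 + 16149)*(-4892 - 29705/7) = 16189*(-63949/7) = -1035270361/7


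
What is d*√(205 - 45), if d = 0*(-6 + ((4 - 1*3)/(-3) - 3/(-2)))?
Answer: 0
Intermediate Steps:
d = 0 (d = 0*(-6 + ((4 - 3)*(-⅓) - 3*(-½))) = 0*(-6 + (1*(-⅓) + 3/2)) = 0*(-6 + (-⅓ + 3/2)) = 0*(-6 + 7/6) = 0*(-29/6) = 0)
d*√(205 - 45) = 0*√(205 - 45) = 0*√160 = 0*(4*√10) = 0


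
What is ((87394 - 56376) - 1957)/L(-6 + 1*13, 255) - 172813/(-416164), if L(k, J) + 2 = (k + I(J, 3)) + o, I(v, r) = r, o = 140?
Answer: 1514964791/7699034 ≈ 196.77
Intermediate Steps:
L(k, J) = 141 + k (L(k, J) = -2 + ((k + 3) + 140) = -2 + ((3 + k) + 140) = -2 + (143 + k) = 141 + k)
((87394 - 56376) - 1957)/L(-6 + 1*13, 255) - 172813/(-416164) = ((87394 - 56376) - 1957)/(141 + (-6 + 1*13)) - 172813/(-416164) = (31018 - 1957)/(141 + (-6 + 13)) - 172813*(-1/416164) = 29061/(141 + 7) + 172813/416164 = 29061/148 + 172813/416164 = 1514964791/7699034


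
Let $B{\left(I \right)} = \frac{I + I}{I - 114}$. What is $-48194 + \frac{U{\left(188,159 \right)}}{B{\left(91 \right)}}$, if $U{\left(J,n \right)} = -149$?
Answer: $- \frac{8767881}{182} \approx -48175.0$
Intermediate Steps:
$B{\left(I \right)} = \frac{2 I}{-114 + I}$
$-48194 + \frac{U{\left(188,159 \right)}}{B{\left(91 \right)}} = -48194 - \frac{149}{2 \cdot 91 \frac{1}{-114 + 91}} = -48194 - \frac{149}{2 \cdot 91 \frac{1}{-23}} = -48194 - \frac{149}{2 \cdot 91 \left(- \frac{1}{23}\right)} = -48194 - \frac{149}{- \frac{182}{23}} = -48194 - - \frac{3427}{182} = -48194 + \frac{3427}{182} = - \frac{8767881}{182}$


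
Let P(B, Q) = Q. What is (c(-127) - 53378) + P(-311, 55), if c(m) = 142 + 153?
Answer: -53028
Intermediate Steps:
c(m) = 295
(c(-127) - 53378) + P(-311, 55) = (295 - 53378) + 55 = -53083 + 55 = -53028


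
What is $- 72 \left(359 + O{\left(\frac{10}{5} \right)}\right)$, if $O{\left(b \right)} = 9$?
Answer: $-26496$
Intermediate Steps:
$- 72 \left(359 + O{\left(\frac{10}{5} \right)}\right) = - 72 \left(359 + 9\right) = \left(-72\right) 368 = -26496$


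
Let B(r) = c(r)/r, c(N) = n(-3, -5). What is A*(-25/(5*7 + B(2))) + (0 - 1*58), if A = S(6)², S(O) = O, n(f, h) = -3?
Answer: -5686/67 ≈ -84.866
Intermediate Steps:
c(N) = -3
A = 36 (A = 6² = 36)
B(r) = -3/r
A*(-25/(5*7 + B(2))) + (0 - 1*58) = 36*(-25/(5*7 - 3/2)) + (0 - 1*58) = 36*(-25/(35 - 3*½)) + (0 - 58) = 36*(-25/(35 - 3/2)) - 58 = 36*(-25/67/2) - 58 = 36*(-25*2/67) - 58 = 36*(-50/67) - 58 = -1800/67 - 58 = -5686/67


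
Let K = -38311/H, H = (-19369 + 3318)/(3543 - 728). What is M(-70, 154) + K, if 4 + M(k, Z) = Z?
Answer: 15750445/2293 ≈ 6868.9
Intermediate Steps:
H = -16051/2815 ≈ -5.7020
M(k, Z) = -4 + Z
K = 15406495/2293 (K = -38311/(-16051/2815) = -38311*(-2815/16051) = 15406495/2293 ≈ 6718.9)
M(-70, 154) + K = (-4 + 154) + 15406495/2293 = 150 + 15406495/2293 = 15750445/2293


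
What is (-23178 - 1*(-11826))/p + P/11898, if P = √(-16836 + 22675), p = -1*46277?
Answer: 1032/4207 + √5839/11898 ≈ 0.25173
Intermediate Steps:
p = -46277
P = √5839 ≈ 76.413
(-23178 - 1*(-11826))/p + P/11898 = (-23178 - 1*(-11826))/(-46277) + √5839/11898 = (-23178 + 11826)*(-1/46277) + √5839*(1/11898) = -11352*(-1/46277) + √5839/11898 = 1032/4207 + √5839/11898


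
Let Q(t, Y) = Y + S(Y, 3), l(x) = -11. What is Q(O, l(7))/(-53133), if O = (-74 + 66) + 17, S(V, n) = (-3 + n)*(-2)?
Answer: 11/53133 ≈ 0.00020703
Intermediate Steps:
S(V, n) = 6 - 2*n
O = 9 (O = -8 + 17 = 9)
Q(t, Y) = Y (Q(t, Y) = Y + (6 - 2*3) = Y + (6 - 6) = Y + 0 = Y)
Q(O, l(7))/(-53133) = -11/(-53133) = -11*(-1/53133) = 11/53133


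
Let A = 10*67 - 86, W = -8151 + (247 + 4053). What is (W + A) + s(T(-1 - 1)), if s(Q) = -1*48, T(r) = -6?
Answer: -3315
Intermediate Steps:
W = -3851 (W = -8151 + 4300 = -3851)
A = 584 (A = 670 - 86 = 584)
s(Q) = -48
(W + A) + s(T(-1 - 1)) = (-3851 + 584) - 48 = -3267 - 48 = -3315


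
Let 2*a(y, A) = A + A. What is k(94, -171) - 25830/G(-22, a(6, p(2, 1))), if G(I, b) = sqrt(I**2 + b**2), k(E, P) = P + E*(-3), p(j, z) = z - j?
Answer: -453 - 5166*sqrt(485)/97 ≈ -1625.9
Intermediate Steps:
a(y, A) = A (a(y, A) = (A + A)/2 = (2*A)/2 = A)
k(E, P) = P - 3*E
k(94, -171) - 25830/G(-22, a(6, p(2, 1))) = (-171 - 3*94) - 25830/(sqrt((-22)**2 + (1 - 1*2)**2)) = (-171 - 282) - 25830/(sqrt(484 + (1 - 2)**2)) = -453 - 25830/(sqrt(484 + (-1)**2)) = -453 - 25830/(sqrt(484 + 1)) = -453 - 25830/(sqrt(485)) = -453 - 25830*sqrt(485)/485 = -453 - 5166*sqrt(485)/97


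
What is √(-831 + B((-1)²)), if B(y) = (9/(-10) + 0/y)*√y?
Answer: I*√83190/10 ≈ 28.843*I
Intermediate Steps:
B(y) = -9*√y/10 (B(y) = (9*(-⅒) + 0)*√y = (-9/10 + 0)*√y = -9*√y/10)
√(-831 + B((-1)²)) = √(-831 - 9*√((-1)²)/10) = √(-831 - 9*√1/10) = √(-831 - 9/10*1) = √(-831 - 9/10) = √(-8319/10) = I*√83190/10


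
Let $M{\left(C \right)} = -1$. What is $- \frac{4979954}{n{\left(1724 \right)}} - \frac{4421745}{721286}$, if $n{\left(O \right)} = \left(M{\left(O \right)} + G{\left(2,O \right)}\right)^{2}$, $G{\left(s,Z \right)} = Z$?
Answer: $- \frac{16718933712949}{2141302665494} \approx -7.8078$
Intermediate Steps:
$n{\left(O \right)} = \left(-1 + O\right)^{2}$
$- \frac{4979954}{n{\left(1724 \right)}} - \frac{4421745}{721286} = - \frac{4979954}{\left(-1 + 1724\right)^{2}} - \frac{4421745}{721286} = - \frac{4979954}{1723^{2}} - \frac{4421745}{721286} = - \frac{4979954}{2968729} - \frac{4421745}{721286} = - \frac{16718933712949}{2141302665494}$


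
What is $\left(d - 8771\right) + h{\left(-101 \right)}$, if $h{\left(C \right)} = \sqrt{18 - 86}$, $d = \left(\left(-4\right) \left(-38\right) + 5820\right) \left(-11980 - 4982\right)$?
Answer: $-101305835 + 2 i \sqrt{17} \approx -1.0131 \cdot 10^{8} + 8.2462 i$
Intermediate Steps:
$d = -101297064$ ($d = \left(152 + 5820\right) \left(-16962\right) = 5972 \left(-16962\right) = -101297064$)
$h{\left(C \right)} = 2 i \sqrt{17}$ ($h{\left(C \right)} = \sqrt{-68} = 2 i \sqrt{17}$)
$\left(d - 8771\right) + h{\left(-101 \right)} = \left(-101297064 - 8771\right) + 2 i \sqrt{17} = -101305835 + 2 i \sqrt{17}$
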